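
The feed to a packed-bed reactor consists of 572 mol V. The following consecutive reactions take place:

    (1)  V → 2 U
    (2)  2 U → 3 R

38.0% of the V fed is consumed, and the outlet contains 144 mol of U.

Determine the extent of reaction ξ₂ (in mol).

ξ₂ = 145 mol

Conversion of V: V consumed = 1ξ₁ = 0.38 × 572 → ξ₁ = 217.4 mol.
U balance: n_U = 0 + 2ξ₁ − 2ξ₂ = 144 → ξ₂ = (2·217.4 − 144)/2 = 145.4 mol.
Outlet amounts (n = n₀ + Σ ν·ξ):
  V: 572 − 1(217.4) = 354.6
  U: 0 + 2(217.4) − 2(145.4) = 144
  R: 0 + 3(145.4) = 436.1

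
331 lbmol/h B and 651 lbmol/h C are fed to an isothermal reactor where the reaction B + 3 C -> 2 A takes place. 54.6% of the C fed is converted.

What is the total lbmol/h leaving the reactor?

745 lbmol/h

C reacted = 0.546 × 651 = 355.4 lbmol/h; ν_C = −3, so ξ = 355.4/3 = 118.5 lbmol/h.
Outlet amounts (n = n₀ + ν ξ):
  B: 331 − 1(118.5) = 212.5
  C: 651 − 3(118.5) = 295.6
  A: 0 + 2(118.5) = 237
Total out = 212.5 + 295.6 + 237 = 745 lbmol/h.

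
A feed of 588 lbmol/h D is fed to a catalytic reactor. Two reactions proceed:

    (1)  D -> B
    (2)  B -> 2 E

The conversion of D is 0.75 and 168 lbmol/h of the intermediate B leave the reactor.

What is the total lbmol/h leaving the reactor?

861 lbmol/h

Conversion of D: D consumed = 1ξ₁ = 0.75 × 588 → ξ₁ = 441 lbmol/h.
B balance: n_B = 0 + 1ξ₁ − 1ξ₂ = 168 → ξ₂ = (1·441 − 168)/1 = 273 lbmol/h.
Outlet amounts (n = n₀ + Σ ν·ξ):
  D: 588 − 1(441) = 147
  B: 0 + 1(441) − 1(273) = 168
  E: 0 + 2(273) = 546
Total out = 147 + 168 + 546 = 861 lbmol/h.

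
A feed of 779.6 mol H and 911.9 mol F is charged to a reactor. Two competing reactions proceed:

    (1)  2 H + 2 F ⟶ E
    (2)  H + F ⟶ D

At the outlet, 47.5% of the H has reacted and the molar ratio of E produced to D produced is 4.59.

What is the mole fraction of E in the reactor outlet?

0.145

Conversion of H: H consumed = 0.475 × 779.6 = 370.3 mol = 2ξ₁ + 1ξ₂.
Selectivity: 1ξ₁ / (1ξ₂) = 4.59 → ξ₁ = 4.59 ξ₂.
Substitute: (2·4.59 + 1) ξ₂ = 370.3 → ξ₂ = 36.38 mol, ξ₁ = 167 mol.
Outlet amounts (n = n₀ + Σ ν·ξ):
  H: 779.6 − 2(167) − 1(36.38) = 409.3
  F: 911.9 − 2(167) − 1(36.38) = 541.6
  E: 0 + 1(167) = 167
  D: 0 + 1(36.38) = 36.38
Total out = 1154 mol; y_E = 167 / 1154 = 0.1447.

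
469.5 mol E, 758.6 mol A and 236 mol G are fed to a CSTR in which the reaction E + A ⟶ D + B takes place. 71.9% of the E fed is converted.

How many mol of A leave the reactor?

421 mol

E reacted = 0.719 × 469.5 = 337.6 mol; ν_E = −1, so ξ = 337.6/1 = 337.6 mol.
Outlet amounts (n = n₀ + ν ξ):
  E: 469.5 − 1(337.6) = 131.9
  A: 758.6 − 1(337.6) = 421
  D: 0 + 1(337.6) = 337.6
  B: 0 + 1(337.6) = 337.6
  G: 236 (inert)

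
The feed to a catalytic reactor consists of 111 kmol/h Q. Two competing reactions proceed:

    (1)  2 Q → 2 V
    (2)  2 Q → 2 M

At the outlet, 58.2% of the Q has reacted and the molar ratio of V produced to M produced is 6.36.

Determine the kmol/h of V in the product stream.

55.8 kmol/h

Conversion of Q: Q consumed = 0.582 × 111 = 64.6 kmol/h = 2ξ₁ + 2ξ₂.
Selectivity: 2ξ₁ / (2ξ₂) = 6.36 → ξ₁ = 6.36 ξ₂.
Substitute: (2·6.36 + 2) ξ₂ = 64.6 → ξ₂ = 4.389 kmol/h, ξ₁ = 27.91 kmol/h.
Outlet amounts (n = n₀ + Σ ν·ξ):
  Q: 111 − 2(27.91) − 2(4.389) = 46.4
  V: 0 + 2(27.91) = 55.82
  M: 0 + 2(4.389) = 8.777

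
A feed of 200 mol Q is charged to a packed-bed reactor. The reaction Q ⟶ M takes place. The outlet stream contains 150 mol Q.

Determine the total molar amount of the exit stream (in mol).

200 mol

For Q: n = n₀ − 1ξ → 150 = 200 − 1ξ, giving ξ = 50 mol.
Outlet amounts (n = n₀ + ν ξ):
  Q: 200 − 1(50) = 150
  M: 0 + 1(50) = 50
Total out = 150 + 50 = 200 mol.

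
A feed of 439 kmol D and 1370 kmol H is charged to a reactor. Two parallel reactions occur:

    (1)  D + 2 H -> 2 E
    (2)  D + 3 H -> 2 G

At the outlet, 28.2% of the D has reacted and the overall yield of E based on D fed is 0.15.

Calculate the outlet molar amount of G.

182 kmol

Yield of E: 2ξ₁ / 439 = 0.15 → ξ₁ = 32.92 kmol.
Conversion of D: 1ξ₁ + 1ξ₂ = 0.282 × 439 = 123.8 → ξ₂ = 90.87 kmol.
Outlet amounts (n = n₀ + Σ ν·ξ):
  D: 439 − 1(32.92) − 1(90.87) = 315.2
  H: 1370 − 2(32.92) − 3(90.87) = 1032
  E: 0 + 2(32.92) = 65.85
  G: 0 + 2(90.87) = 181.7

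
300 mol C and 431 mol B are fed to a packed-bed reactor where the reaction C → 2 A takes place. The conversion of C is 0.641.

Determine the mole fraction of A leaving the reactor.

0.417

C reacted = 0.641 × 300 = 192.3 mol; ν_C = −1, so ξ = 192.3/1 = 192.3 mol.
Outlet amounts (n = n₀ + ν ξ):
  C: 300 − 1(192.3) = 107.7
  A: 0 + 2(192.3) = 384.6
  B: 431 (inert)
Total out = 923.3 mol; y_A = 384.6 / 923.3 = 0.4165.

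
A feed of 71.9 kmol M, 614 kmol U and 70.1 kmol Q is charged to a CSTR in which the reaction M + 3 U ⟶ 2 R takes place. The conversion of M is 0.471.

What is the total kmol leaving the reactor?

M reacted = 0.471 × 71.9 = 33.86 kmol; ν_M = −1, so ξ = 33.86/1 = 33.86 kmol.
Outlet amounts (n = n₀ + ν ξ):
  M: 71.9 − 1(33.86) = 38.04
  U: 614 − 3(33.86) = 512.4
  R: 0 + 2(33.86) = 67.73
  Q: 70.1 (inert)
Total out = 38.04 + 512.4 + 67.73 + 70.1 = 688.3 kmol.

688 kmol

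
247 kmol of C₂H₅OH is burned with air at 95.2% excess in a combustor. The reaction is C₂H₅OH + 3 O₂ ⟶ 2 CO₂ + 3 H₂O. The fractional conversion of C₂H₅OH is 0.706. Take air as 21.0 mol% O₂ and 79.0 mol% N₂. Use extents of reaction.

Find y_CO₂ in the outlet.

Stoichiometric O₂ = 3 × 247 = 741 kmol; O₂ fed = 741 × 1.952 = 1446 kmol.
N₂ fed = 1446 × 79/21 = 5441 kmol.
Fuel reacted = 0.706 × 247 → ξ = 174.4 kmol.
Outlet (n = n₀ + ν ξ):
  C₂H₅OH: 247 − 1(174.4) = 72.62
  O₂: 1446 − 3(174.4) = 923.3
  N₂: 5441 (inert)
  CO₂: 0 + 2(174.4) = 348.8
  H₂O: 0 + 3(174.4) = 523.1
Total out = 7309 kmol; y_CO₂ = 348.8 / 7309 = 0.04772.

0.0477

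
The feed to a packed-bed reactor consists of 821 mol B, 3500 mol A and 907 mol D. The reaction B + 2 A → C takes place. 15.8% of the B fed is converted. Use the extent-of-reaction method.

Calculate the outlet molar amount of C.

B reacted = 0.158 × 821 = 129.7 mol; ν_B = −1, so ξ = 129.7/1 = 129.7 mol.
Outlet amounts (n = n₀ + ν ξ):
  B: 821 − 1(129.7) = 691.3
  A: 3500 − 2(129.7) = 3241
  C: 0 + 1(129.7) = 129.7
  D: 907 (inert)

130 mol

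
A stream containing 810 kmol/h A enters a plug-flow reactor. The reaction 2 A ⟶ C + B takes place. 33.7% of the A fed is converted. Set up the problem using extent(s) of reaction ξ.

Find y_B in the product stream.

A reacted = 0.337 × 810 = 273 kmol/h; ν_A = −2, so ξ = 273/2 = 136.5 kmol/h.
Outlet amounts (n = n₀ + ν ξ):
  A: 810 − 2(136.5) = 537
  C: 0 + 1(136.5) = 136.5
  B: 0 + 1(136.5) = 136.5
Total out = 810 kmol/h; y_B = 136.5 / 810 = 0.1685.

0.169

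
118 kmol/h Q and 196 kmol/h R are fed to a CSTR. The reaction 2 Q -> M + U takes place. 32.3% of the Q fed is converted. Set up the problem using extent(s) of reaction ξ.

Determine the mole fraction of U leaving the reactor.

0.0607

Q reacted = 0.323 × 118 = 38.11 kmol/h; ν_Q = −2, so ξ = 38.11/2 = 19.06 kmol/h.
Outlet amounts (n = n₀ + ν ξ):
  Q: 118 − 2(19.06) = 79.89
  M: 0 + 1(19.06) = 19.06
  U: 0 + 1(19.06) = 19.06
  R: 196 (inert)
Total out = 314 kmol/h; y_U = 19.06 / 314 = 0.06069.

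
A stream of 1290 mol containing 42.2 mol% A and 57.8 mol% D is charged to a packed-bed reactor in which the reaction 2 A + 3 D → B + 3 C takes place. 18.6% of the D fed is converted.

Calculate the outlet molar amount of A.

452 mol

D reacted = 0.186 × 745.6 = 138.7 mol; ν_D = −3, so ξ = 138.7/3 = 46.23 mol.
Outlet amounts (n = n₀ + ν ξ):
  A: 544.4 − 2(46.23) = 451.9
  D: 745.6 − 3(46.23) = 606.9
  B: 0 + 1(46.23) = 46.23
  C: 0 + 3(46.23) = 138.7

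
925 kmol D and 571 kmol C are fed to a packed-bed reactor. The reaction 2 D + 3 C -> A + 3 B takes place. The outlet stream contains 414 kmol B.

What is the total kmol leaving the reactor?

For B: n = n₀ + 3ξ → 414 = 0 + 3ξ, giving ξ = 138 kmol.
Outlet amounts (n = n₀ + ν ξ):
  D: 925 − 2(138) = 649
  C: 571 − 3(138) = 157
  A: 0 + 1(138) = 138
  B: 0 + 3(138) = 414
Total out = 649 + 157 + 138 + 414 = 1358 kmol.

1360 kmol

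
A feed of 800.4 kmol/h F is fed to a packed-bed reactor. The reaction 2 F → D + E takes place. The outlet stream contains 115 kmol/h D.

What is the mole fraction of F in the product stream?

0.713

For D: n = n₀ + 1ξ → 115 = 0 + 1ξ, giving ξ = 115 kmol/h.
Outlet amounts (n = n₀ + ν ξ):
  F: 800.4 − 2(115) = 570.4
  D: 0 + 1(115) = 115
  E: 0 + 1(115) = 115
Total out = 800.4 kmol/h; y_F = 570.4 / 800.4 = 0.7126.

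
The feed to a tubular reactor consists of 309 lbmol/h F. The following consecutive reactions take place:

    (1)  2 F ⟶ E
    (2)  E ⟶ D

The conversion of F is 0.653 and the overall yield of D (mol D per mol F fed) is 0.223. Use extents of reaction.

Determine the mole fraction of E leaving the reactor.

Conversion of F: F consumed = 2ξ₁ = 0.653 × 309 → ξ₁ = 100.9 lbmol/h.
Yield of D: 1ξ₂ / 309 = 0.223 → ξ₂ = 68.91 lbmol/h.
Outlet amounts (n = n₀ + Σ ν·ξ):
  F: 309 − 2(100.9) = 107.2
  E: 0 + 1(100.9) − 1(68.91) = 31.98
  D: 0 + 1(68.91) = 68.91
Total out = 208.1 lbmol/h; y_E = 31.98 / 208.1 = 0.1537.

0.154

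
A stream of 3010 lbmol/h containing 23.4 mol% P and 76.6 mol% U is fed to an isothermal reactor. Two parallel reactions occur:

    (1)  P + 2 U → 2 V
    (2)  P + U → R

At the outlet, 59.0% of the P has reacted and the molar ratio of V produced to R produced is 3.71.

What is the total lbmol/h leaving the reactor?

2590 lbmol/h

Conversion of P: P consumed = 0.59 × 704.3 = 415.6 lbmol/h = 1ξ₁ + 1ξ₂.
Selectivity: 2ξ₁ / (1ξ₂) = 3.71 → ξ₁ = 1.855 ξ₂.
Substitute: (1·1.855 + 1) ξ₂ = 415.6 → ξ₂ = 145.6 lbmol/h, ξ₁ = 270 lbmol/h.
Outlet amounts (n = n₀ + Σ ν·ξ):
  P: 704.3 − 1(270) − 1(145.6) = 288.8
  U: 2306 − 2(270) − 1(145.6) = 1620
  V: 0 + 2(270) = 540
  R: 0 + 1(145.6) = 145.6
Total out = 288.8 + 1620 + 540 + 145.6 = 2594 lbmol/h.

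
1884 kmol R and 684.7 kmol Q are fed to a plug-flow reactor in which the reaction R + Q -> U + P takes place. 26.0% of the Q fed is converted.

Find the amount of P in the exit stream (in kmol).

Q reacted = 0.26 × 684.7 = 178 kmol; ν_Q = −1, so ξ = 178/1 = 178 kmol.
Outlet amounts (n = n₀ + ν ξ):
  R: 1884 − 1(178) = 1706
  Q: 684.7 − 1(178) = 506.7
  U: 0 + 1(178) = 178
  P: 0 + 1(178) = 178

178 kmol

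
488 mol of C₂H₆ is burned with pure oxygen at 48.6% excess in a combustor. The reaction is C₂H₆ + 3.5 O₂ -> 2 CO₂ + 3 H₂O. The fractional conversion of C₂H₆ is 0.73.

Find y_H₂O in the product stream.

0.334

Stoichiometric O₂ = 3.5 × 488 = 1708 mol; O₂ fed = 1708 × 1.486 = 2538 mol.
Fuel reacted = 0.73 × 488 → ξ = 356.2 mol.
Outlet (n = n₀ + ν ξ):
  C₂H₆: 488 − 1(356.2) = 131.8
  O₂: 2538 − 3.5(356.2) = 1291
  CO₂: 0 + 2(356.2) = 712.5
  H₂O: 0 + 3(356.2) = 1069
Total out = 3204 mol; y_H₂O = 1069 / 3204 = 0.3335.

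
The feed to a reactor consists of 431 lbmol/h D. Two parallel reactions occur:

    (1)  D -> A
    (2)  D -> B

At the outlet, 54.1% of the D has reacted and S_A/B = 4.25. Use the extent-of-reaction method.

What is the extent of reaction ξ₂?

ξ₂ = 44.4 lbmol/h

Conversion of D: D consumed = 0.541 × 431 = 233.2 lbmol/h = 1ξ₁ + 1ξ₂.
Selectivity: 1ξ₁ / (1ξ₂) = 4.25 → ξ₁ = 4.25 ξ₂.
Substitute: (1·4.25 + 1) ξ₂ = 233.2 → ξ₂ = 44.41 lbmol/h, ξ₁ = 188.8 lbmol/h.
Outlet amounts (n = n₀ + Σ ν·ξ):
  D: 431 − 1(188.8) − 1(44.41) = 197.8
  A: 0 + 1(188.8) = 188.8
  B: 0 + 1(44.41) = 44.41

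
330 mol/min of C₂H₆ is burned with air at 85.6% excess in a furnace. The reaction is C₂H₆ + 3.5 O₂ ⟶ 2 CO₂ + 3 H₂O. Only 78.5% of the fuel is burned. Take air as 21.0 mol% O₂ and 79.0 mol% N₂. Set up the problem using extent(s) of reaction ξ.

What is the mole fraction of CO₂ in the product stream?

Stoichiometric O₂ = 3.5 × 330 = 1155 mol/min; O₂ fed = 1155 × 1.856 = 2144 mol/min.
N₂ fed = 2144 × 79/21 = 8064 mol/min.
Fuel reacted = 0.785 × 330 → ξ = 259.1 mol/min.
Outlet (n = n₀ + ν ξ):
  C₂H₆: 330 − 1(259.1) = 70.95
  O₂: 2144 − 3.5(259.1) = 1237
  N₂: 8064 (inert)
  CO₂: 0 + 2(259.1) = 518.1
  H₂O: 0 + 3(259.1) = 777.2
Total out = 10670 mol/min; y_CO₂ = 518.1 / 10670 = 0.04857.

0.0486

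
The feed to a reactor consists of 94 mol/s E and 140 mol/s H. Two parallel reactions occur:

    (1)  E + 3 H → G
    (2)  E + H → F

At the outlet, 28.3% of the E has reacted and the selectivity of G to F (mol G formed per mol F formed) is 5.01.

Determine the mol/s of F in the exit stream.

Conversion of E: E consumed = 0.283 × 94 = 26.6 mol/s = 1ξ₁ + 1ξ₂.
Selectivity: 1ξ₁ / (1ξ₂) = 5.01 → ξ₁ = 5.01 ξ₂.
Substitute: (1·5.01 + 1) ξ₂ = 26.6 → ξ₂ = 4.426 mol/s, ξ₁ = 22.18 mol/s.
Outlet amounts (n = n₀ + Σ ν·ξ):
  E: 94 − 1(22.18) − 1(4.426) = 67.4
  H: 140 − 3(22.18) − 1(4.426) = 69.05
  G: 0 + 1(22.18) = 22.18
  F: 0 + 1(4.426) = 4.426

4.43 mol/s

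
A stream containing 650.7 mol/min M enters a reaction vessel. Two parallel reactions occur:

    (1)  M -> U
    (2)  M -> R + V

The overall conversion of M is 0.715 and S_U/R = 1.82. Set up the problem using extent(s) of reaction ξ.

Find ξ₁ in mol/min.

ξ₁ = 300 mol/min

Conversion of M: M consumed = 0.715 × 650.7 = 465.3 mol/min = 1ξ₁ + 1ξ₂.
Selectivity: 1ξ₁ / (1ξ₂) = 1.82 → ξ₁ = 1.82 ξ₂.
Substitute: (1·1.82 + 1) ξ₂ = 465.3 → ξ₂ = 165 mol/min, ξ₁ = 300.3 mol/min.
Outlet amounts (n = n₀ + Σ ν·ξ):
  M: 650.7 − 1(300.3) − 1(165) = 185.4
  U: 0 + 1(300.3) = 300.3
  R: 0 + 1(165) = 165
  V: 0 + 1(165) = 165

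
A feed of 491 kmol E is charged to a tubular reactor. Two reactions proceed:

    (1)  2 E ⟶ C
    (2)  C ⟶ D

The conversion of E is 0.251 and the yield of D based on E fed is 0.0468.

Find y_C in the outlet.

0.09

Conversion of E: E consumed = 2ξ₁ = 0.251 × 491 → ξ₁ = 61.62 kmol.
Yield of D: 1ξ₂ / 491 = 0.0468 → ξ₂ = 22.98 kmol.
Outlet amounts (n = n₀ + Σ ν·ξ):
  E: 491 − 2(61.62) = 367.8
  C: 0 + 1(61.62) − 1(22.98) = 38.64
  D: 0 + 1(22.98) = 22.98
Total out = 429.4 kmol; y_C = 38.64 / 429.4 = 0.08999.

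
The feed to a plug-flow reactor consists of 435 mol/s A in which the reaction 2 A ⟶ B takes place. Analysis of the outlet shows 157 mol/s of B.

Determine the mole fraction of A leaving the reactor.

For B: n = n₀ + 1ξ → 157 = 0 + 1ξ, giving ξ = 157 mol/s.
Outlet amounts (n = n₀ + ν ξ):
  A: 435 − 2(157) = 121
  B: 0 + 1(157) = 157
Total out = 278 mol/s; y_A = 121 / 278 = 0.4353.

0.435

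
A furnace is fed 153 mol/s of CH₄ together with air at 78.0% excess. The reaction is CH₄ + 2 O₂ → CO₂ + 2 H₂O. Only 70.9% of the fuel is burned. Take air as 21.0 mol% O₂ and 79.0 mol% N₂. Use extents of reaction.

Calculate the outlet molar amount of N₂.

Stoichiometric O₂ = 2 × 153 = 306 mol/s; O₂ fed = 306 × 1.780 = 544.7 mol/s.
N₂ fed = 544.7 × 79/21 = 2049 mol/s.
Fuel reacted = 0.709 × 153 → ξ = 108.5 mol/s.
Outlet (n = n₀ + ν ξ):
  CH₄: 153 − 1(108.5) = 44.52
  O₂: 544.7 − 2(108.5) = 327.7
  N₂: 2049 (inert)
  CO₂: 0 + 1(108.5) = 108.5
  H₂O: 0 + 2(108.5) = 217

2050 mol/s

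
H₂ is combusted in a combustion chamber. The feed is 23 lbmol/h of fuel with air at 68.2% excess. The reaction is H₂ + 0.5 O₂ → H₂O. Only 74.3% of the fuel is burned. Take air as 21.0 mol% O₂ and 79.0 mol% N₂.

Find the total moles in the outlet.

Stoichiometric O₂ = 0.5 × 23 = 11.5 lbmol/h; O₂ fed = 11.5 × 1.682 = 19.34 lbmol/h.
N₂ fed = 19.34 × 79/21 = 72.77 lbmol/h.
Fuel reacted = 0.743 × 23 → ξ = 17.09 lbmol/h.
Outlet (n = n₀ + ν ξ):
  H₂: 23 − 1(17.09) = 5.911
  O₂: 19.34 − 0.5(17.09) = 10.8
  N₂: 72.77 (inert)
  H₂O: 0 + 1(17.09) = 17.09
Total out = 5.911 + 10.8 + 72.77 + 17.09 = 106.6 lbmol/h.

107 lbmol/h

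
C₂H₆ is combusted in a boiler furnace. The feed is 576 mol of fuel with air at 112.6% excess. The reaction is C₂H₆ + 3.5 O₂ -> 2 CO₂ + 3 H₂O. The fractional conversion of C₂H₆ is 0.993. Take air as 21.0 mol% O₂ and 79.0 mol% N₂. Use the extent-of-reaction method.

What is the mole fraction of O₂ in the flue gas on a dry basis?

Stoichiometric O₂ = 3.5 × 576 = 2016 mol; O₂ fed = 2016 × 2.126 = 4286 mol.
N₂ fed = 4286 × 79/21 = 16120 mol.
Fuel reacted = 0.993 × 576 → ξ = 572 mol.
Outlet (n = n₀ + ν ξ):
  C₂H₆: 576 − 1(572) = 4.032
  O₂: 4286 − 3.5(572) = 2284
  N₂: 16120 (inert)
  CO₂: 0 + 2(572) = 1144
  H₂O: 0 + 3(572) = 1716
Dry total = 19560 mol; y_O₂ (dry) = 2284 / 19560 = 0.1168.

0.117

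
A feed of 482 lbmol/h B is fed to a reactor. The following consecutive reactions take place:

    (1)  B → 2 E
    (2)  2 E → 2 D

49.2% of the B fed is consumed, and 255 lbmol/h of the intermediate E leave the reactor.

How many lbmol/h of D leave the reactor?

219 lbmol/h

Conversion of B: B consumed = 1ξ₁ = 0.492 × 482 → ξ₁ = 237.1 lbmol/h.
E balance: n_E = 0 + 2ξ₁ − 2ξ₂ = 255 → ξ₂ = (2·237.1 − 255)/2 = 109.6 lbmol/h.
Outlet amounts (n = n₀ + Σ ν·ξ):
  B: 482 − 1(237.1) = 244.9
  E: 0 + 2(237.1) − 2(109.6) = 255
  D: 0 + 2(109.6) = 219.3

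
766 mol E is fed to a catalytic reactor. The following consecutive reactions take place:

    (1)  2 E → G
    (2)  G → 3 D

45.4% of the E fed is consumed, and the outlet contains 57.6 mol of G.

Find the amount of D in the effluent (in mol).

Conversion of E: E consumed = 2ξ₁ = 0.454 × 766 → ξ₁ = 173.9 mol.
G balance: n_G = 0 + 1ξ₁ − 1ξ₂ = 57.6 → ξ₂ = (1·173.9 − 57.6)/1 = 116.3 mol.
Outlet amounts (n = n₀ + Σ ν·ξ):
  E: 766 − 2(173.9) = 418.2
  G: 0 + 1(173.9) − 1(116.3) = 57.6
  D: 0 + 3(116.3) = 348.8

349 mol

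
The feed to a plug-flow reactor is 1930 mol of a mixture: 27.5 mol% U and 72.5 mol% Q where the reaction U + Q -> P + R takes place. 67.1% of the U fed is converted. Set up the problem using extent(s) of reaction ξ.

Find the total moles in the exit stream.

U reacted = 0.671 × 530.8 = 356.1 mol; ν_U = −1, so ξ = 356.1/1 = 356.1 mol.
Outlet amounts (n = n₀ + ν ξ):
  U: 530.8 − 1(356.1) = 174.6
  Q: 1399 − 1(356.1) = 1043
  P: 0 + 1(356.1) = 356.1
  R: 0 + 1(356.1) = 356.1
Total out = 174.6 + 1043 + 356.1 + 356.1 = 1930 mol.

1930 mol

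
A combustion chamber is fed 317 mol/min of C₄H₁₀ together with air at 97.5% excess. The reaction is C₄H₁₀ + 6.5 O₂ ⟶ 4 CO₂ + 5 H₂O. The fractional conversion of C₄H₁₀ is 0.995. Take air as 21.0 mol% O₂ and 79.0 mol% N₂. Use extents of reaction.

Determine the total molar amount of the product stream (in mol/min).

Stoichiometric O₂ = 6.5 × 317 = 2060 mol/min; O₂ fed = 2060 × 1.975 = 4069 mol/min.
N₂ fed = 4069 × 79/21 = 15310 mol/min.
Fuel reacted = 0.995 × 317 → ξ = 315.4 mol/min.
Outlet (n = n₀ + ν ξ):
  C₄H₁₀: 317 − 1(315.4) = 1.585
  O₂: 4069 − 6.5(315.4) = 2019
  N₂: 15310 (inert)
  CO₂: 0 + 4(315.4) = 1262
  H₂O: 0 + 5(315.4) = 1577
Total out = 1.585 + 2019 + 15310 + 1262 + 1577 = 20170 mol/min.

20200 mol/min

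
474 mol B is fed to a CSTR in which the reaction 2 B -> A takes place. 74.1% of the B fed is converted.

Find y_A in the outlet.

B reacted = 0.741 × 474 = 351.2 mol; ν_B = −2, so ξ = 351.2/2 = 175.6 mol.
Outlet amounts (n = n₀ + ν ξ):
  B: 474 − 2(175.6) = 122.8
  A: 0 + 1(175.6) = 175.6
Total out = 298.4 mol; y_A = 175.6 / 298.4 = 0.5886.

0.589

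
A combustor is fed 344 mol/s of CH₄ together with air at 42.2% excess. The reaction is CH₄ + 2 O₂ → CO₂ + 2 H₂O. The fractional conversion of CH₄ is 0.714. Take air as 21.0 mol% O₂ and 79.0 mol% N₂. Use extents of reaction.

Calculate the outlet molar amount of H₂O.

Stoichiometric O₂ = 2 × 344 = 688 mol/s; O₂ fed = 688 × 1.422 = 978.3 mol/s.
N₂ fed = 978.3 × 79/21 = 3680 mol/s.
Fuel reacted = 0.714 × 344 → ξ = 245.6 mol/s.
Outlet (n = n₀ + ν ξ):
  CH₄: 344 − 1(245.6) = 98.38
  O₂: 978.3 − 2(245.6) = 487.1
  N₂: 3680 (inert)
  CO₂: 0 + 1(245.6) = 245.6
  H₂O: 0 + 2(245.6) = 491.2

491 mol/s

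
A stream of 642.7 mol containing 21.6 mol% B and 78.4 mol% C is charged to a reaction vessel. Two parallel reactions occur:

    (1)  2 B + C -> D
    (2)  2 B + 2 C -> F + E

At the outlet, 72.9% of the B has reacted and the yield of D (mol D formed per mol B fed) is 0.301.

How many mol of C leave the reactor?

444 mol

Yield of D: 1ξ₁ / 138.8 = 0.301 → ξ₁ = 41.79 mol.
Conversion of B: 2ξ₁ + 2ξ₂ = 0.729 × 138.8 = 101.2 → ξ₂ = 8.815 mol.
Outlet amounts (n = n₀ + Σ ν·ξ):
  B: 138.8 − 2(41.79) − 2(8.815) = 37.62
  C: 503.9 − 1(41.79) − 2(8.815) = 444.5
  D: 0 + 1(41.79) = 41.79
  F: 0 + 1(8.815) = 8.815
  E: 0 + 1(8.815) = 8.815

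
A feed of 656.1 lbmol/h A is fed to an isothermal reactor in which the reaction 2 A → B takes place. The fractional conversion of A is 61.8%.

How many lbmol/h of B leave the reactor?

203 lbmol/h

A reacted = 0.618 × 656.1 = 405.5 lbmol/h; ν_A = −2, so ξ = 405.5/2 = 202.7 lbmol/h.
Outlet amounts (n = n₀ + ν ξ):
  A: 656.1 − 2(202.7) = 250.6
  B: 0 + 1(202.7) = 202.7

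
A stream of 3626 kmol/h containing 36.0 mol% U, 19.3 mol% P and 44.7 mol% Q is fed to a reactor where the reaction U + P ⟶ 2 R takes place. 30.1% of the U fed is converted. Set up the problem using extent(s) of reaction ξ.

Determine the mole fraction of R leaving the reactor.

U reacted = 0.301 × 1305 = 392.9 kmol/h; ν_U = −1, so ξ = 392.9/1 = 392.9 kmol/h.
Outlet amounts (n = n₀ + ν ξ):
  U: 1305 − 1(392.9) = 912.4
  P: 699.8 − 1(392.9) = 306.9
  R: 0 + 2(392.9) = 785.8
  Q: 1621 (inert)
Total out = 3626 kmol/h; y_R = 785.8 / 3626 = 0.2167.

0.217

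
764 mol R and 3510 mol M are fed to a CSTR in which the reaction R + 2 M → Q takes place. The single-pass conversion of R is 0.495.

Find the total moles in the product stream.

R reacted = 0.495 × 764 = 378.2 mol; ν_R = −1, so ξ = 378.2/1 = 378.2 mol.
Outlet amounts (n = n₀ + ν ξ):
  R: 764 − 1(378.2) = 385.8
  M: 3510 − 2(378.2) = 2754
  Q: 0 + 1(378.2) = 378.2
Total out = 385.8 + 2754 + 378.2 = 3518 mol.

3520 mol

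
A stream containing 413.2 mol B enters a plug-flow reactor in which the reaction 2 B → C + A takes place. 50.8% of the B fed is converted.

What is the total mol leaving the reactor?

B reacted = 0.508 × 413.2 = 209.9 mol; ν_B = −2, so ξ = 209.9/2 = 105 mol.
Outlet amounts (n = n₀ + ν ξ):
  B: 413.2 − 2(105) = 203.3
  C: 0 + 1(105) = 105
  A: 0 + 1(105) = 105
Total out = 203.3 + 105 + 105 = 413.2 mol.

413 mol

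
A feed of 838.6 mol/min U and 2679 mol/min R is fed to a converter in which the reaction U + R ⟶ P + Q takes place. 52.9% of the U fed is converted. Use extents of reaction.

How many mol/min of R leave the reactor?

U reacted = 0.529 × 838.6 = 443.6 mol/min; ν_U = −1, so ξ = 443.6/1 = 443.6 mol/min.
Outlet amounts (n = n₀ + ν ξ):
  U: 838.6 − 1(443.6) = 395
  R: 2679 − 1(443.6) = 2235
  P: 0 + 1(443.6) = 443.6
  Q: 0 + 1(443.6) = 443.6

2240 mol/min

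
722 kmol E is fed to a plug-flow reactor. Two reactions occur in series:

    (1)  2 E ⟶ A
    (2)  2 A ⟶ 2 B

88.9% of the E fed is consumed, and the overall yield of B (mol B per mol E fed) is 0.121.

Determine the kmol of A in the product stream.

234 kmol

Conversion of E: E consumed = 2ξ₁ = 0.889 × 722 → ξ₁ = 320.9 kmol.
Yield of B: 2ξ₂ / 722 = 0.121 → ξ₂ = 43.68 kmol.
Outlet amounts (n = n₀ + Σ ν·ξ):
  E: 722 − 2(320.9) = 80.14
  A: 0 + 1(320.9) − 2(43.68) = 233.6
  B: 0 + 2(43.68) = 87.36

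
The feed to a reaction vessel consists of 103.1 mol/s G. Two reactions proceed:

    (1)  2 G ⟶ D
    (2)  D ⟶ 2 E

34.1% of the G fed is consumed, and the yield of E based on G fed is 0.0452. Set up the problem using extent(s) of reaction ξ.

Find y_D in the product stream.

Conversion of G: G consumed = 2ξ₁ = 0.341 × 103.1 → ξ₁ = 17.58 mol/s.
Yield of E: 2ξ₂ / 103.1 = 0.0452 → ξ₂ = 2.33 mol/s.
Outlet amounts (n = n₀ + Σ ν·ξ):
  G: 103.1 − 2(17.58) = 67.94
  D: 0 + 1(17.58) − 1(2.33) = 15.25
  E: 0 + 2(2.33) = 4.66
Total out = 87.85 mol/s; y_D = 15.25 / 87.85 = 0.1736.

0.174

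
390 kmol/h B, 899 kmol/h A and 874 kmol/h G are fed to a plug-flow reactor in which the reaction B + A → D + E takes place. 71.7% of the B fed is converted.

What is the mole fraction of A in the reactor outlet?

0.286

B reacted = 0.717 × 390 = 279.6 kmol/h; ν_B = −1, so ξ = 279.6/1 = 279.6 kmol/h.
Outlet amounts (n = n₀ + ν ξ):
  B: 390 − 1(279.6) = 110.4
  A: 899 − 1(279.6) = 619.4
  D: 0 + 1(279.6) = 279.6
  E: 0 + 1(279.6) = 279.6
  G: 874 (inert)
Total out = 2163 kmol/h; y_A = 619.4 / 2163 = 0.2863.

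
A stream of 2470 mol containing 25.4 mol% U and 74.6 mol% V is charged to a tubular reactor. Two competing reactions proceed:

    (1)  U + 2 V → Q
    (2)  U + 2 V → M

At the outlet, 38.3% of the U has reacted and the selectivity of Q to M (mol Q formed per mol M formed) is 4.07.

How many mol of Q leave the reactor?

Conversion of U: U consumed = 0.383 × 627.4 = 240.3 mol = 1ξ₁ + 1ξ₂.
Selectivity: 1ξ₁ / (1ξ₂) = 4.07 → ξ₁ = 4.07 ξ₂.
Substitute: (1·4.07 + 1) ξ₂ = 240.3 → ξ₂ = 47.39 mol, ξ₁ = 192.9 mol.
Outlet amounts (n = n₀ + Σ ν·ξ):
  U: 627.4 − 1(192.9) − 1(47.39) = 387.1
  V: 1843 − 2(192.9) − 2(47.39) = 1362
  Q: 0 + 1(192.9) = 192.9
  M: 0 + 1(47.39) = 47.39

193 mol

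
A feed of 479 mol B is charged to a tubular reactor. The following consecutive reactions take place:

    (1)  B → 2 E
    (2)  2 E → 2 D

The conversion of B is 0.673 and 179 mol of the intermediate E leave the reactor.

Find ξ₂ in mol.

Conversion of B: B consumed = 1ξ₁ = 0.673 × 479 → ξ₁ = 322.4 mol.
E balance: n_E = 0 + 2ξ₁ − 2ξ₂ = 179 → ξ₂ = (2·322.4 − 179)/2 = 232.9 mol.
Outlet amounts (n = n₀ + Σ ν·ξ):
  B: 479 − 1(322.4) = 156.6
  E: 0 + 2(322.4) − 2(232.9) = 179
  D: 0 + 2(232.9) = 465.7

ξ₂ = 233 mol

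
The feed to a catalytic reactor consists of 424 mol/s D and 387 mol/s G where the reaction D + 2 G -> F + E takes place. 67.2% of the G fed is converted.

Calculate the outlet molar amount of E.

G reacted = 0.672 × 387 = 260.1 mol/s; ν_G = −2, so ξ = 260.1/2 = 130 mol/s.
Outlet amounts (n = n₀ + ν ξ):
  D: 424 − 1(130) = 294
  G: 387 − 2(130) = 126.9
  F: 0 + 1(130) = 130
  E: 0 + 1(130) = 130

130 mol/s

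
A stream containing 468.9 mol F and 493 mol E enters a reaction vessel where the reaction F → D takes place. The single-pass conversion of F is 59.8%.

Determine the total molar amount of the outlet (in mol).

F reacted = 0.598 × 468.9 = 280.4 mol; ν_F = −1, so ξ = 280.4/1 = 280.4 mol.
Outlet amounts (n = n₀ + ν ξ):
  F: 468.9 − 1(280.4) = 188.5
  D: 0 + 1(280.4) = 280.4
  E: 493 (inert)
Total out = 188.5 + 280.4 + 493 = 961.9 mol.

962 mol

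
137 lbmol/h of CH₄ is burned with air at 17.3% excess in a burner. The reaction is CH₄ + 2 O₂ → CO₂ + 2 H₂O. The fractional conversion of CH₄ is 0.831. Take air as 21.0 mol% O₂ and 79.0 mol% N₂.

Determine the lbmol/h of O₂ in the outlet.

93.7 lbmol/h

Stoichiometric O₂ = 2 × 137 = 274 lbmol/h; O₂ fed = 274 × 1.173 = 321.4 lbmol/h.
N₂ fed = 321.4 × 79/21 = 1209 lbmol/h.
Fuel reacted = 0.831 × 137 → ξ = 113.8 lbmol/h.
Outlet (n = n₀ + ν ξ):
  CH₄: 137 − 1(113.8) = 23.15
  O₂: 321.4 − 2(113.8) = 93.71
  N₂: 1209 (inert)
  CO₂: 0 + 1(113.8) = 113.8
  H₂O: 0 + 2(113.8) = 227.7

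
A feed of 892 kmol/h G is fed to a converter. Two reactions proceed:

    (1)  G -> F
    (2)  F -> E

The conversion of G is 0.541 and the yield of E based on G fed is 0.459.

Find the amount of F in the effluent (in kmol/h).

Conversion of G: G consumed = 1ξ₁ = 0.541 × 892 → ξ₁ = 482.6 kmol/h.
Yield of E: 1ξ₂ / 892 = 0.459 → ξ₂ = 409.4 kmol/h.
Outlet amounts (n = n₀ + Σ ν·ξ):
  G: 892 − 1(482.6) = 409.4
  F: 0 + 1(482.6) − 1(409.4) = 73.14
  E: 0 + 1(409.4) = 409.4

73.1 kmol/h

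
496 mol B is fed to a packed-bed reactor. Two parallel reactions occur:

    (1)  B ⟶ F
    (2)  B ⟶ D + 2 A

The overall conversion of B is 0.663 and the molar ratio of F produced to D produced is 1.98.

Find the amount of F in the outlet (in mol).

218 mol

Conversion of B: B consumed = 0.663 × 496 = 328.8 mol = 1ξ₁ + 1ξ₂.
Selectivity: 1ξ₁ / (1ξ₂) = 1.98 → ξ₁ = 1.98 ξ₂.
Substitute: (1·1.98 + 1) ξ₂ = 328.8 → ξ₂ = 110.4 mol, ξ₁ = 218.5 mol.
Outlet amounts (n = n₀ + Σ ν·ξ):
  B: 496 − 1(218.5) − 1(110.4) = 167.2
  F: 0 + 1(218.5) = 218.5
  D: 0 + 1(110.4) = 110.4
  A: 0 + 2(110.4) = 220.7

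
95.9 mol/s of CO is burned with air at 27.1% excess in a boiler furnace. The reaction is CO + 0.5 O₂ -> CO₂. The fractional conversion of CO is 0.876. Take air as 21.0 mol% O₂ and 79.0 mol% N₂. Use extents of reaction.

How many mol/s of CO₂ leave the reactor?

Stoichiometric O₂ = 0.5 × 95.9 = 47.95 mol/s; O₂ fed = 47.95 × 1.271 = 60.94 mol/s.
N₂ fed = 60.94 × 79/21 = 229.3 mol/s.
Fuel reacted = 0.876 × 95.9 → ξ = 84.01 mol/s.
Outlet (n = n₀ + ν ξ):
  CO: 95.9 − 1(84.01) = 11.89
  O₂: 60.94 − 0.5(84.01) = 18.94
  N₂: 229.3 (inert)
  CO₂: 0 + 1(84.01) = 84.01

84 mol/s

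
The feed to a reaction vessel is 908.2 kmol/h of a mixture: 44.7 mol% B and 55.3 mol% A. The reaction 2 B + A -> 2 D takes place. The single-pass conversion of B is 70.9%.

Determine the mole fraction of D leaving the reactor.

B reacted = 0.709 × 406 = 287.8 kmol/h; ν_B = −2, so ξ = 287.8/2 = 143.9 kmol/h.
Outlet amounts (n = n₀ + ν ξ):
  B: 406 − 2(143.9) = 118.1
  A: 502.2 − 1(143.9) = 358.3
  D: 0 + 2(143.9) = 287.8
Total out = 764.3 kmol/h; y_D = 287.8 / 764.3 = 0.3766.

0.377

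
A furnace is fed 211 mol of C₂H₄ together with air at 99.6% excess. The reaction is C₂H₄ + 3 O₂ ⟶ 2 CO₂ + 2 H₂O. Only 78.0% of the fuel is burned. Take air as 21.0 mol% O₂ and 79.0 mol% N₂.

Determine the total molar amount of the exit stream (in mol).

6230 mol

Stoichiometric O₂ = 3 × 211 = 633 mol; O₂ fed = 633 × 1.996 = 1263 mol.
N₂ fed = 1263 × 79/21 = 4753 mol.
Fuel reacted = 0.78 × 211 → ξ = 164.6 mol.
Outlet (n = n₀ + ν ξ):
  C₂H₄: 211 − 1(164.6) = 46.42
  O₂: 1263 − 3(164.6) = 769.7
  N₂: 4753 (inert)
  CO₂: 0 + 2(164.6) = 329.2
  H₂O: 0 + 2(164.6) = 329.2
Total out = 46.42 + 769.7 + 4753 + 329.2 + 329.2 = 6228 mol.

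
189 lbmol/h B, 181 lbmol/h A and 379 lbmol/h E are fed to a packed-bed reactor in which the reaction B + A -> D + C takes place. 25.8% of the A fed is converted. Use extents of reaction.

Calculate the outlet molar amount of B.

A reacted = 0.258 × 181 = 46.7 lbmol/h; ν_A = −1, so ξ = 46.7/1 = 46.7 lbmol/h.
Outlet amounts (n = n₀ + ν ξ):
  B: 189 − 1(46.7) = 142.3
  A: 181 − 1(46.7) = 134.3
  D: 0 + 1(46.7) = 46.7
  C: 0 + 1(46.7) = 46.7
  E: 379 (inert)

142 lbmol/h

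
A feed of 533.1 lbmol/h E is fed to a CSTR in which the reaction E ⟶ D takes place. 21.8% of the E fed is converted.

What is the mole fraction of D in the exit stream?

E reacted = 0.218 × 533.1 = 116.2 lbmol/h; ν_E = −1, so ξ = 116.2/1 = 116.2 lbmol/h.
Outlet amounts (n = n₀ + ν ξ):
  E: 533.1 − 1(116.2) = 416.9
  D: 0 + 1(116.2) = 116.2
Total out = 533.1 lbmol/h; y_D = 116.2 / 533.1 = 0.218.

0.218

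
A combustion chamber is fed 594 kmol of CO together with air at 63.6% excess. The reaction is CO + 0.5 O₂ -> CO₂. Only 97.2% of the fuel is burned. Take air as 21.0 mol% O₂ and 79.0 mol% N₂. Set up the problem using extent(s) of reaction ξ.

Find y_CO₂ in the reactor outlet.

Stoichiometric O₂ = 0.5 × 594 = 297 kmol; O₂ fed = 297 × 1.636 = 485.9 kmol.
N₂ fed = 485.9 × 79/21 = 1828 kmol.
Fuel reacted = 0.972 × 594 → ξ = 577.4 kmol.
Outlet (n = n₀ + ν ξ):
  CO: 594 − 1(577.4) = 16.63
  O₂: 485.9 − 0.5(577.4) = 197.2
  N₂: 1828 (inert)
  CO₂: 0 + 1(577.4) = 577.4
Total out = 2619 kmol; y_CO₂ = 577.4 / 2619 = 0.2204.

0.22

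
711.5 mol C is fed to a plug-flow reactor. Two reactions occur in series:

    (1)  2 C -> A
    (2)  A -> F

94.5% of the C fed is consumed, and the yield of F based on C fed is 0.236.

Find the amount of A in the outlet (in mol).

168 mol

Conversion of C: C consumed = 2ξ₁ = 0.945 × 711.5 → ξ₁ = 336.2 mol.
Yield of F: 1ξ₂ / 711.5 = 0.236 → ξ₂ = 167.9 mol.
Outlet amounts (n = n₀ + Σ ν·ξ):
  C: 711.5 − 2(336.2) = 39.13
  A: 0 + 1(336.2) − 1(167.9) = 168.3
  F: 0 + 1(167.9) = 167.9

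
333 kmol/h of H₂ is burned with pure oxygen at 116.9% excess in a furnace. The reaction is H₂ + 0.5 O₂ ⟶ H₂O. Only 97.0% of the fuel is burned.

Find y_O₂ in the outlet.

Stoichiometric O₂ = 0.5 × 333 = 166.5 kmol/h; O₂ fed = 166.5 × 2.169 = 361.1 kmol/h.
Fuel reacted = 0.97 × 333 → ξ = 323 kmol/h.
Outlet (n = n₀ + ν ξ):
  H₂: 333 − 1(323) = 9.99
  O₂: 361.1 − 0.5(323) = 199.6
  H₂O: 0 + 1(323) = 323
Total out = 532.6 kmol/h; y_O₂ = 199.6 / 532.6 = 0.3748.

0.375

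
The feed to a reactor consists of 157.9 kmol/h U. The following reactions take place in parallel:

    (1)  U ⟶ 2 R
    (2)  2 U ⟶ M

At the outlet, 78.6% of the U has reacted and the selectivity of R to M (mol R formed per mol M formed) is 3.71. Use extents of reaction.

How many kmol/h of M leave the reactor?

Conversion of U: U consumed = 0.786 × 157.9 = 124.1 kmol/h = 1ξ₁ + 2ξ₂.
Selectivity: 2ξ₁ / (1ξ₂) = 3.71 → ξ₁ = 1.855 ξ₂.
Substitute: (1·1.855 + 2) ξ₂ = 124.1 → ξ₂ = 32.19 kmol/h, ξ₁ = 59.72 kmol/h.
Outlet amounts (n = n₀ + Σ ν·ξ):
  U: 157.9 − 1(59.72) − 2(32.19) = 33.79
  R: 0 + 2(59.72) = 119.4
  M: 0 + 1(32.19) = 32.19

32.2 kmol/h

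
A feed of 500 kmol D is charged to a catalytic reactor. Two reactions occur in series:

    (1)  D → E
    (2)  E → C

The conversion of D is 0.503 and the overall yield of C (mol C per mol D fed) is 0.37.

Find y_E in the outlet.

0.133

Conversion of D: D consumed = 1ξ₁ = 0.503 × 500 → ξ₁ = 251.5 kmol.
Yield of C: 1ξ₂ / 500 = 0.37 → ξ₂ = 185 kmol.
Outlet amounts (n = n₀ + Σ ν·ξ):
  D: 500 − 1(251.5) = 248.5
  E: 0 + 1(251.5) − 1(185) = 66.5
  C: 0 + 1(185) = 185
Total out = 500 kmol; y_E = 66.5 / 500 = 0.133.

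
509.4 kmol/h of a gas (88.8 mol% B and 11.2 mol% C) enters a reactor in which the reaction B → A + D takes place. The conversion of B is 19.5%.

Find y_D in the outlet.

B reacted = 0.195 × 452.3 = 88.21 kmol/h; ν_B = −1, so ξ = 88.21/1 = 88.21 kmol/h.
Outlet amounts (n = n₀ + ν ξ):
  B: 452.3 − 1(88.21) = 364.1
  A: 0 + 1(88.21) = 88.21
  D: 0 + 1(88.21) = 88.21
  C: 57.05 (inert)
Total out = 597.6 kmol/h; y_D = 88.21 / 597.6 = 0.1476.

0.148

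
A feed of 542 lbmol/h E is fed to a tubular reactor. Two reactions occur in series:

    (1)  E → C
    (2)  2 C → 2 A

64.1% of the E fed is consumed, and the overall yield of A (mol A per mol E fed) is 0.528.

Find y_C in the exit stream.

Conversion of E: E consumed = 1ξ₁ = 0.641 × 542 → ξ₁ = 347.4 lbmol/h.
Yield of A: 2ξ₂ / 542 = 0.528 → ξ₂ = 143.1 lbmol/h.
Outlet amounts (n = n₀ + Σ ν·ξ):
  E: 542 − 1(347.4) = 194.6
  C: 0 + 1(347.4) − 2(143.1) = 61.25
  A: 0 + 2(143.1) = 286.2
Total out = 542 lbmol/h; y_C = 61.25 / 542 = 0.113.

0.113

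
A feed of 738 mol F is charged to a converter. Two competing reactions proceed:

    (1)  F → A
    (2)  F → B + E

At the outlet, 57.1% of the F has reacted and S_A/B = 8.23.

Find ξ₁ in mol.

Conversion of F: F consumed = 0.571 × 738 = 421.4 mol = 1ξ₁ + 1ξ₂.
Selectivity: 1ξ₁ / (1ξ₂) = 8.23 → ξ₁ = 8.23 ξ₂.
Substitute: (1·8.23 + 1) ξ₂ = 421.4 → ξ₂ = 45.66 mol, ξ₁ = 375.7 mol.
Outlet amounts (n = n₀ + Σ ν·ξ):
  F: 738 − 1(375.7) − 1(45.66) = 316.6
  A: 0 + 1(375.7) = 375.7
  B: 0 + 1(45.66) = 45.66
  E: 0 + 1(45.66) = 45.66

ξ₁ = 376 mol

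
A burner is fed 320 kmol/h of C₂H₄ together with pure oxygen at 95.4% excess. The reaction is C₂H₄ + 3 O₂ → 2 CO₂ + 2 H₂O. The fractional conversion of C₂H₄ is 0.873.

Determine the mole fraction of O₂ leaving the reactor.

Stoichiometric O₂ = 3 × 320 = 960 kmol/h; O₂ fed = 960 × 1.954 = 1876 kmol/h.
Fuel reacted = 0.873 × 320 → ξ = 279.4 kmol/h.
Outlet (n = n₀ + ν ξ):
  C₂H₄: 320 − 1(279.4) = 40.64
  O₂: 1876 − 3(279.4) = 1038
  CO₂: 0 + 2(279.4) = 558.7
  H₂O: 0 + 2(279.4) = 558.7
Total out = 2196 kmol/h; y_O₂ = 1038 / 2196 = 0.4726.

0.473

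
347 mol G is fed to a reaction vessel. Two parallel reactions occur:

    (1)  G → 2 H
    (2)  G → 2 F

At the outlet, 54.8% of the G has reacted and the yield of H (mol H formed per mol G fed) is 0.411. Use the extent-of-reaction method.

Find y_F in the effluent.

Yield of H: 2ξ₁ / 347 = 0.411 → ξ₁ = 71.31 mol.
Conversion of G: 1ξ₁ + 1ξ₂ = 0.548 × 347 = 190.2 → ξ₂ = 118.8 mol.
Outlet amounts (n = n₀ + Σ ν·ξ):
  G: 347 − 1(71.31) − 1(118.8) = 156.8
  H: 0 + 2(71.31) = 142.6
  F: 0 + 2(118.8) = 237.7
Total out = 537.2 mol; y_F = 237.7 / 537.2 = 0.4425.

0.443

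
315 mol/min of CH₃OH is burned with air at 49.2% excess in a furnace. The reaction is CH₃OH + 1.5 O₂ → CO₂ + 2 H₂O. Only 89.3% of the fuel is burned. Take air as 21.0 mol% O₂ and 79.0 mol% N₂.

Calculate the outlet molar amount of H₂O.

Stoichiometric O₂ = 1.5 × 315 = 472.5 mol/min; O₂ fed = 472.5 × 1.492 = 705 mol/min.
N₂ fed = 705 × 79/21 = 2652 mol/min.
Fuel reacted = 0.893 × 315 → ξ = 281.3 mol/min.
Outlet (n = n₀ + ν ξ):
  CH₃OH: 315 − 1(281.3) = 33.7
  O₂: 705 − 1.5(281.3) = 283
  N₂: 2652 (inert)
  CO₂: 0 + 1(281.3) = 281.3
  H₂O: 0 + 2(281.3) = 562.6

563 mol/min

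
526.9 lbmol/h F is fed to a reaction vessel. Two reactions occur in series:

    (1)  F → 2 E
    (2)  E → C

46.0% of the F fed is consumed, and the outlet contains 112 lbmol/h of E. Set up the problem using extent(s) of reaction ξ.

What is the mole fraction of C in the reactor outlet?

0.485

Conversion of F: F consumed = 1ξ₁ = 0.46 × 526.9 → ξ₁ = 242.4 lbmol/h.
E balance: n_E = 0 + 2ξ₁ − 1ξ₂ = 112 → ξ₂ = (2·242.4 − 112)/1 = 372.7 lbmol/h.
Outlet amounts (n = n₀ + Σ ν·ξ):
  F: 526.9 − 1(242.4) = 284.5
  E: 0 + 2(242.4) − 1(372.7) = 112
  C: 0 + 1(372.7) = 372.7
Total out = 769.3 lbmol/h; y_C = 372.7 / 769.3 = 0.4845.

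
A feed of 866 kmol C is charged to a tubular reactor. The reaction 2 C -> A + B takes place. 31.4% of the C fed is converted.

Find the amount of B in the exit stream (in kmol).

136 kmol

C reacted = 0.314 × 866 = 271.9 kmol; ν_C = −2, so ξ = 271.9/2 = 136 kmol.
Outlet amounts (n = n₀ + ν ξ):
  C: 866 − 2(136) = 594.1
  A: 0 + 1(136) = 136
  B: 0 + 1(136) = 136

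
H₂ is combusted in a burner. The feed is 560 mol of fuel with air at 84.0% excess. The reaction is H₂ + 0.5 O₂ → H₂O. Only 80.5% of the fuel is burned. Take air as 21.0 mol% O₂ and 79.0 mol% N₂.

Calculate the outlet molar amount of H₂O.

Stoichiometric O₂ = 0.5 × 560 = 280 mol; O₂ fed = 280 × 1.840 = 515.2 mol.
N₂ fed = 515.2 × 79/21 = 1938 mol.
Fuel reacted = 0.805 × 560 → ξ = 450.8 mol.
Outlet (n = n₀ + ν ξ):
  H₂: 560 − 1(450.8) = 109.2
  O₂: 515.2 − 0.5(450.8) = 289.8
  N₂: 1938 (inert)
  H₂O: 0 + 1(450.8) = 450.8

451 mol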